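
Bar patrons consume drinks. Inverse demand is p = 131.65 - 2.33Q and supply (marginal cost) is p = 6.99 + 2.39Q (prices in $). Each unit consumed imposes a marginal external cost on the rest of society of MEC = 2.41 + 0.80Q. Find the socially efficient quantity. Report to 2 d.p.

Q* = 22.15

Social marginal benefit = demand − MEC = 129.24 - 3.13Q.
Set SMB = MC: 129.24 - 3.13Q = 6.99 + 2.39Q → Q* = 22.1467.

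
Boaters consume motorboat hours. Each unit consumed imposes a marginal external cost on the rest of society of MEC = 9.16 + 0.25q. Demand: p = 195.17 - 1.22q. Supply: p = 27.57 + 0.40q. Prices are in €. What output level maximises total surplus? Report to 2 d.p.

Social marginal benefit = demand − MEC = 186.01 - 1.47q.
Set SMB = MC: 186.01 - 1.47q = 27.57 + 0.40q → q* = 84.7273.

q* = 84.73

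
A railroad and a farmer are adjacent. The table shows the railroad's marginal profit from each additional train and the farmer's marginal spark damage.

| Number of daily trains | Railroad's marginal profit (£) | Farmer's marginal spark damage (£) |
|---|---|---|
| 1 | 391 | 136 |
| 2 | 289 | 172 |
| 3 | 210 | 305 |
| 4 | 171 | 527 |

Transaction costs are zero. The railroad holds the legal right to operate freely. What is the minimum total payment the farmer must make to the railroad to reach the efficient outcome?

£381

Left alone the railroad would choose level 4 (marginal profit stays positive).
Efficient level: k* = 2 (marginal profit ≥ marginal spark damage through 2).
The farmer must at least cover the railroad's forgone profit from cutting 4→2: 210 + 171 = 381.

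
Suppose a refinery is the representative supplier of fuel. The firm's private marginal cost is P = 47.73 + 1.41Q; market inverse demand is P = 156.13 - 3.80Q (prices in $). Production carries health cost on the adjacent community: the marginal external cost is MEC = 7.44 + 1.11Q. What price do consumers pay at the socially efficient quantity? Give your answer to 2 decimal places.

Social marginal cost = private MC + MEC = 55.17 + 2.52Q.
Set SMC = demand: 55.17 + 2.52Q = 156.13 - 3.80Q → Q* = 15.9747.
Consumer price on the demand curve at Q*: 156.13 − 3.80×15.9747 = 95.4261.

P = $95.43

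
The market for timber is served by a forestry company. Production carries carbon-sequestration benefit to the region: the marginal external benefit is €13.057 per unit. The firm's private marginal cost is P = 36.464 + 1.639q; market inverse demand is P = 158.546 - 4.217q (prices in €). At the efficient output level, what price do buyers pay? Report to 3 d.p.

P = €61.230

Social marginal cost = private MC − MEB = 23.407 + 1.639q.
Set SMC = demand: 23.407 + 1.639q = 158.546 - 4.217q → q* = 23.0770.
Consumer price on the demand curve at q*: 158.546 − 4.217×23.0770 = 61.2303.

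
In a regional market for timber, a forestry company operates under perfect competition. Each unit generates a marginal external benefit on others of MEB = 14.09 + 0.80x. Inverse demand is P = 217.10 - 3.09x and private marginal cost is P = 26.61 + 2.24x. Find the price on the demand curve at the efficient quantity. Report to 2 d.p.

P = 77.55

Social marginal cost = private MC − MEB = 12.52 + 1.44x.
Set SMC = demand: 12.52 + 1.44x = 217.10 - 3.09x → x* = 45.1611.
Consumer price on the demand curve at x*: 217.10 − 3.09×45.1611 = 77.5522.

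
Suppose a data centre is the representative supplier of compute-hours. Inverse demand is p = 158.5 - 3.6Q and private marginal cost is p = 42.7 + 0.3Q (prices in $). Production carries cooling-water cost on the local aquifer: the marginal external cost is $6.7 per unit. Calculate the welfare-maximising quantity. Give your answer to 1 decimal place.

Q* = 28.0

Social marginal cost = private MC + MEC = 49.4 + 0.3Q.
Set SMC = demand: 49.4 + 0.3Q = 158.5 - 3.6Q → Q* = 27.9744.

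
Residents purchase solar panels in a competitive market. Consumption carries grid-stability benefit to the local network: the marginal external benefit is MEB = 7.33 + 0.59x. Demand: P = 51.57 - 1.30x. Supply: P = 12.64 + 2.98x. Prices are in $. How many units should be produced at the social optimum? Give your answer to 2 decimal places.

x* = 12.54

Social marginal benefit = demand + MEB = 58.90 - 0.71x.
Set SMB = MC: 58.90 - 0.71x = 12.64 + 2.98x → x* = 12.5366.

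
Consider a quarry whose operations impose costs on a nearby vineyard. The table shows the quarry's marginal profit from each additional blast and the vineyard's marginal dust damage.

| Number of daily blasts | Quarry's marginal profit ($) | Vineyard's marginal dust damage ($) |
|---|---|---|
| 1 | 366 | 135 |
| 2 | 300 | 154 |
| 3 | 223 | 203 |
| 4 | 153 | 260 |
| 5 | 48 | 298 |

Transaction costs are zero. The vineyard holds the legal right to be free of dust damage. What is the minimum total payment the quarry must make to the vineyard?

Efficient level: marginal profit ≥ marginal dust damage through level 3, so k* = 3.
With the vineyard holding the right, the quarry must at least compensate total damage at k*: 135 + 154 + 203 = 492.

$492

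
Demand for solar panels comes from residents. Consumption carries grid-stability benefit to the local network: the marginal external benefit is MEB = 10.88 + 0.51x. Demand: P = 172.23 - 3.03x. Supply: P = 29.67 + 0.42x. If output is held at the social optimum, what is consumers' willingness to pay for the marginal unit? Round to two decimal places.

P = 14.09

Social marginal benefit = demand + MEB = 183.11 - 2.52x.
Set SMB = MC: 183.11 - 2.52x = 29.67 + 0.42x → x* = 52.1905.
Consumer price on the demand curve at x*: 172.23 − 3.03×52.1905 = 14.0928.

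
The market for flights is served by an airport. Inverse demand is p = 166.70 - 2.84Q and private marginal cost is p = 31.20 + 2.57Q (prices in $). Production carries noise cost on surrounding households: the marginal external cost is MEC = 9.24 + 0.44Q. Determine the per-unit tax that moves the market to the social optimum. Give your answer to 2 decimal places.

tax = $18.74 per unit

Social marginal cost = private MC + MEC = 40.44 + 3.01Q.
Set SMC = demand: 40.44 + 3.01Q = 166.70 - 2.84Q → Q* = 21.5829.
The Pigouvian tax equals MEC at Q*: 9.24 + 0.44×21.5829 = 18.7365.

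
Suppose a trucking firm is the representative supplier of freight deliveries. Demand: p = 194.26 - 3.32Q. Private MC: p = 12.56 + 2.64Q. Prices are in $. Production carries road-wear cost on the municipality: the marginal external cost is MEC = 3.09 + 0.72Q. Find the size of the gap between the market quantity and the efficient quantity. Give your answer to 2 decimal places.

Market equilibrium (private): 12.56 + 2.64Q = 194.26 - 3.32Q → Q_m = 30.4866.
Social marginal cost = private MC + MEC = 15.65 + 3.36Q.
Set SMC = demand: 15.65 + 3.36Q = 194.26 - 3.32Q → Q* = 26.7380.
Gap = |30.4866 − 26.7380| = 3.7486.

3.75 units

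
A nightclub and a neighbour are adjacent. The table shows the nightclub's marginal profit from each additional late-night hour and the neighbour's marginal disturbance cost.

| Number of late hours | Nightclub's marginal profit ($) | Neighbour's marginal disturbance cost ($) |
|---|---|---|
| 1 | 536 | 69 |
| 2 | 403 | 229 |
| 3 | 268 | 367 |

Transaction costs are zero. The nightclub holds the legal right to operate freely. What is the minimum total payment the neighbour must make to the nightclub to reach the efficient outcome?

$268

Left alone the nightclub would choose level 3 (marginal profit stays positive).
Efficient level: k* = 2 (marginal profit ≥ marginal disturbance cost through 2).
The neighbour must at least cover the nightclub's forgone profit from cutting 3→2: 268 = 268.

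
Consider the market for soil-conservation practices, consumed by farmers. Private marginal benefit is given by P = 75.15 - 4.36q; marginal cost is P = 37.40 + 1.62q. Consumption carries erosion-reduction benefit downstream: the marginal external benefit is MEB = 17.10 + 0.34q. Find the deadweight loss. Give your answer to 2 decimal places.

Market equilibrium (private): 37.40 + 1.62q = 75.15 - 4.36q → q_m = 6.3127.
Social marginal benefit = demand + MEB = 92.25 - 4.02q.
Set SMB = MC: 92.25 - 4.02q = 37.40 + 1.62q → q* = 9.7252.
The loss is the area between SMB and MC from q* to q_m; with linear curves that's a triangle of height MEB(q_m).
DWL = ½ × 3.4125 × 19.2463 = 32.8390.

DWL = 32.84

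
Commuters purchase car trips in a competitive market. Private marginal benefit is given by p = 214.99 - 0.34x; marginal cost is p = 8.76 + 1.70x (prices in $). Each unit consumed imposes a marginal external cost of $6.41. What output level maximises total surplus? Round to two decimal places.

x* = 97.95

Social marginal benefit = demand − MEC = 208.58 - 0.34x.
Set SMB = MC: 208.58 - 0.34x = 8.76 + 1.70x → x* = 97.9510.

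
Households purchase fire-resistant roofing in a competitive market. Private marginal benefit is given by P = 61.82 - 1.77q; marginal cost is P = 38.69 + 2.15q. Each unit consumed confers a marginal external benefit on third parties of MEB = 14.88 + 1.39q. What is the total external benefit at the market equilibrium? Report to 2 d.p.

112.00

Market equilibrium (private): 38.69 + 2.15q = 61.82 - 1.77q → q_m = 5.9005.
Total external benefit = ∫₀^{q_m} (14.88 + 1.39q) dq = 14.88×5.9005 + ½×1.39×5.9005² = 111.9965.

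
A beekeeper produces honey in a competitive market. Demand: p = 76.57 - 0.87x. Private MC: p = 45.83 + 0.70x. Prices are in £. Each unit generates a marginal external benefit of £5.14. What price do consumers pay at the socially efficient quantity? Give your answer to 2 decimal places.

Social marginal cost = private MC − MEB = 40.69 + 0.70x.
Set SMC = demand: 40.69 + 0.70x = 76.57 - 0.87x → x* = 22.8535.
Consumer price on the demand curve at x*: 76.57 − 0.87×22.8535 = 56.6875.

P = £56.69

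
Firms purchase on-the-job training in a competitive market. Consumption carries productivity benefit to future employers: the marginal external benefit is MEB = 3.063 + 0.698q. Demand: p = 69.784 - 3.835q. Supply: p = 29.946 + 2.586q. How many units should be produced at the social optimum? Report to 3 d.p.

Social marginal benefit = demand + MEB = 72.847 - 3.137q.
Set SMB = MC: 72.847 - 3.137q = 29.946 + 2.586q → q* = 7.4962.

q* = 7.496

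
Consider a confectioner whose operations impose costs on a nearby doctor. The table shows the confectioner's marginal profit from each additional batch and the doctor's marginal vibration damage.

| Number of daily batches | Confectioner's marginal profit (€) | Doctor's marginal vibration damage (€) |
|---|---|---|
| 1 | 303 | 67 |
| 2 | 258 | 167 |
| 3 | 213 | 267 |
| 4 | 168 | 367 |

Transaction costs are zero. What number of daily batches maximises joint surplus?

2

Bargaining reaches the level where marginal profit last exceeds marginal vibration damage.
That holds through level 2 (258 ≥ 167) but not at 3 (213 < 267).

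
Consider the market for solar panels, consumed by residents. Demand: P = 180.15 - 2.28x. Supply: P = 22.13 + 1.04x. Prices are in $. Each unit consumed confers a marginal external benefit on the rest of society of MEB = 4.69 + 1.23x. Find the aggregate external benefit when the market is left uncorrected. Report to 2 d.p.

$1616.46

Market equilibrium (private): 22.13 + 1.04x = 180.15 - 2.28x → x_m = 47.5964.
Total external benefit = ∫₀^{x_m} (4.69 + 1.23x) dx = 4.69×47.5964 + ½×1.23×47.5964² = 1616.4588.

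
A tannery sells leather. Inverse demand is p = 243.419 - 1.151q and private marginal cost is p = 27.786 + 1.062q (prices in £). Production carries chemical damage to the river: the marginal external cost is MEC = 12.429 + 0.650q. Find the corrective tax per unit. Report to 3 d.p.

tax = £58.563 per unit

Social marginal cost = private MC + MEC = 40.215 + 1.712q.
Set SMC = demand: 40.215 + 1.712q = 243.419 - 1.151q → q* = 70.9759.
The Pigouvian tax equals MEC at q*: 12.429 + 0.650×70.9759 = 58.5633.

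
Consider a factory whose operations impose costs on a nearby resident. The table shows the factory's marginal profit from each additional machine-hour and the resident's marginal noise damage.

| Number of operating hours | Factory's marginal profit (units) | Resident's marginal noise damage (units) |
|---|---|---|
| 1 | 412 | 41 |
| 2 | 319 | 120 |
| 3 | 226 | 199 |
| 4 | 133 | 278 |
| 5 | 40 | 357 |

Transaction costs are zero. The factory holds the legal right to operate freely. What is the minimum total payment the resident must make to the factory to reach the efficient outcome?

Left alone the factory would choose level 5 (marginal profit stays positive).
Efficient level: k* = 3 (marginal profit ≥ marginal noise damage through 3).
The resident must at least cover the factory's forgone profit from cutting 5→3: 133 + 40 = 173.

173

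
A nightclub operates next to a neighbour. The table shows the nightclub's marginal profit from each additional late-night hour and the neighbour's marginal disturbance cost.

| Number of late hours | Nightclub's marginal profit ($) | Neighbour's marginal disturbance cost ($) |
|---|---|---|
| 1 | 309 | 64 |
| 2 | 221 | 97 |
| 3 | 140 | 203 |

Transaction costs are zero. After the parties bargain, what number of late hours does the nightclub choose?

Bargaining reaches the level where marginal profit last exceeds marginal disturbance cost.
That holds through level 2 (221 ≥ 97) but not at 3 (140 < 203).

2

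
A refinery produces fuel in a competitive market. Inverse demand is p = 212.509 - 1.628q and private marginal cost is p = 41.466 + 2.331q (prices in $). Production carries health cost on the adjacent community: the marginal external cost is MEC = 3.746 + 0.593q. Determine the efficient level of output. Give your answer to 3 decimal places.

Social marginal cost = private MC + MEC = 45.212 + 2.924q.
Set SMC = demand: 45.212 + 2.924q = 212.509 - 1.628q → q* = 36.7524.

q* = 36.752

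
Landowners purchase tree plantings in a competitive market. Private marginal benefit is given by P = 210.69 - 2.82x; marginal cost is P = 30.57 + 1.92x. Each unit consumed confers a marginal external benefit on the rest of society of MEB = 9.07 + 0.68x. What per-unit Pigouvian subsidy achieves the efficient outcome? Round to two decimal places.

Social marginal benefit = demand + MEB = 219.76 - 2.14x.
Set SMB = MC: 219.76 - 2.14x = 30.57 + 1.92x → x* = 46.5985.
The Pigouvian subsidy equals MEB at x*: 9.07 + 0.68×46.5985 = 40.7570.

subsidy = 40.76 per unit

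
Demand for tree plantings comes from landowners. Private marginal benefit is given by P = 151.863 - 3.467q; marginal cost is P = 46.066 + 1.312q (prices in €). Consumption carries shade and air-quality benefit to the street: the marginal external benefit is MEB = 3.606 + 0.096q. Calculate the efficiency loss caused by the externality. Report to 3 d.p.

DWL = €3.507

Market equilibrium (private): 46.066 + 1.312q = 151.863 - 3.467q → q_m = 22.1379.
Social marginal benefit = demand + MEB = 155.469 - 3.371q.
Set SMB = MC: 155.469 - 3.371q = 46.066 + 1.312q → q* = 23.3617.
Between q* and q_m the wedge SMB − MC runs linearly from 0 to MEB(q_m), so the loss is a triangle.
DWL = ½ × 1.2238 × 5.7312 = 3.5069.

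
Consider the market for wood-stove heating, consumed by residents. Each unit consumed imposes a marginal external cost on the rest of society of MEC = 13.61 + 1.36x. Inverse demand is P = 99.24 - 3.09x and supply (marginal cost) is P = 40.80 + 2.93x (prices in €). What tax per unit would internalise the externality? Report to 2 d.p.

tax = €21.87 per unit

Social marginal benefit = demand − MEC = 85.63 - 4.45x.
Set SMB = MC: 85.63 - 4.45x = 40.80 + 2.93x → x* = 6.0745.
The Pigouvian tax equals MEC at x*: 13.61 + 1.36×6.0745 = 21.8713.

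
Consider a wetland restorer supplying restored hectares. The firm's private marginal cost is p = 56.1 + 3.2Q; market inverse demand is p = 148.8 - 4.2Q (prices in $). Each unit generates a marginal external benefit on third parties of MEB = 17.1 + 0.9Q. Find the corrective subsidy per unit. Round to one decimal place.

subsidy = $32.3 per unit

Social marginal cost = private MC − MEB = 39.0 + 2.3Q.
Set SMC = demand: 39.0 + 2.3Q = 148.8 - 4.2Q → Q* = 16.8923.
The Pigouvian subsidy equals MEB at Q*: 17.1 + 0.9×16.8923 = 32.3031.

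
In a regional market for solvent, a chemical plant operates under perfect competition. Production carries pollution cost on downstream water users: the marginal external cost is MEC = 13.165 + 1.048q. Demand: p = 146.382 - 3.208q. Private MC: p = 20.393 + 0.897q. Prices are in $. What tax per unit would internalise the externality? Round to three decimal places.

tax = $36.111 per unit

Social marginal cost = private MC + MEC = 33.558 + 1.945q.
Set SMC = demand: 33.558 + 1.945q = 146.382 - 3.208q → q* = 21.8948.
The Pigouvian tax equals MEC at q*: 13.165 + 1.048×21.8948 = 36.1108.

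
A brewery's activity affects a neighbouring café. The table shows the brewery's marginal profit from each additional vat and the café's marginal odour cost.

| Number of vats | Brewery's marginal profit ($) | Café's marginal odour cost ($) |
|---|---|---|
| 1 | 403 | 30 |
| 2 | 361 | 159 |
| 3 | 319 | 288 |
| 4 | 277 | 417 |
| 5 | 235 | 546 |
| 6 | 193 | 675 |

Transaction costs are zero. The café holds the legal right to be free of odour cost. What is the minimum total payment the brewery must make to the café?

Efficient level: marginal profit ≥ marginal odour cost through level 3, so k* = 3.
With the café holding the right, the brewery must at least compensate total damage at k*: 30 + 159 + 288 = 477.

$477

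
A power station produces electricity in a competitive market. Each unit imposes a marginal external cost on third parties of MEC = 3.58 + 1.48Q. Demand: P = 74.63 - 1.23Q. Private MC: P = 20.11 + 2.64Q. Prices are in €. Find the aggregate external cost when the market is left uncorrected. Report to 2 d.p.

€197.30

Market equilibrium (private): 20.11 + 2.64Q = 74.63 - 1.23Q → Q_m = 14.0879.
Total external cost = ∫₀^{Q_m} (3.58 + 1.48Q) dQ = 3.58×14.0879 + ½×1.48×14.0879² = 197.3017.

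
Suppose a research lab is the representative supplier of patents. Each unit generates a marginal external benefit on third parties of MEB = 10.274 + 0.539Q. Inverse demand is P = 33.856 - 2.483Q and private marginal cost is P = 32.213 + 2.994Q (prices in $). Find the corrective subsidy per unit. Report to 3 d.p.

Social marginal cost = private MC − MEB = 21.939 + 2.455Q.
Set SMC = demand: 21.939 + 2.455Q = 33.856 - 2.483Q → Q* = 2.4133.
The Pigouvian subsidy equals MEB at Q*: 10.274 + 0.539×2.4133 = 11.5748.

subsidy = $11.575 per unit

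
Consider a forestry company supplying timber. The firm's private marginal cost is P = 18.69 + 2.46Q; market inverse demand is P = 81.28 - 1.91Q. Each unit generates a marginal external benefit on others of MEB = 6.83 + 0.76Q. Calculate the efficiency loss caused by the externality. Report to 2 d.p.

DWL = 43.47

Market equilibrium (private): 18.69 + 2.46Q = 81.28 - 1.91Q → Q_m = 14.3227.
Social marginal cost = private MC − MEB = 11.86 + 1.70Q.
Set SMC = demand: 11.86 + 1.70Q = 81.28 - 1.91Q → Q* = 19.2299.
The welfare-loss triangle has base |Q_m − Q*| and height MEB(Q_m) (the vertical gap between SMC and demand is zero at Q* and MEB at Q_m).
DWL = ½ × 4.9072 × 17.7152 = 43.4660.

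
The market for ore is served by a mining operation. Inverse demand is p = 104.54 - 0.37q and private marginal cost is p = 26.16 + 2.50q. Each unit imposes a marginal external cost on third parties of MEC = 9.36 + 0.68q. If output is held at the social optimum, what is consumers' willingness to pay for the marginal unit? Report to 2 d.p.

Social marginal cost = private MC + MEC = 35.52 + 3.18q.
Set SMC = demand: 35.52 + 3.18q = 104.54 - 0.37q → q* = 19.4423.
Consumer price on the demand curve at q*: 104.54 − 0.37×19.4423 = 97.3463.

P = 97.35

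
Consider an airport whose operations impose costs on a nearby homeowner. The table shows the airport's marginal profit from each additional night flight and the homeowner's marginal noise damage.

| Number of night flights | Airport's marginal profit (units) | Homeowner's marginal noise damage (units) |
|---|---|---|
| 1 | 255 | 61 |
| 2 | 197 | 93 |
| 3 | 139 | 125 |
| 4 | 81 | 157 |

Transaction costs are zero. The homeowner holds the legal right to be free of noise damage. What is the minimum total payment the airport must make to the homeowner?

279

Efficient level: marginal profit ≥ marginal noise damage through level 3, so k* = 3.
With the homeowner holding the right, the airport must at least compensate total damage at k*: 61 + 93 + 125 = 279.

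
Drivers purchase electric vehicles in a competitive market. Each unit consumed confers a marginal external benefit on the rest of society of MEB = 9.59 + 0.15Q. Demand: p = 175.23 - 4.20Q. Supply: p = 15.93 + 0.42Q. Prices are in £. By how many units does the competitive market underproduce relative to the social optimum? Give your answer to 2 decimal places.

3.30 units

Market equilibrium (private): 15.93 + 0.42Q = 175.23 - 4.20Q → Q_m = 34.4805.
Social marginal benefit = demand + MEB = 184.82 - 4.05Q.
Set SMB = MC: 184.82 - 4.05Q = 15.93 + 0.42Q → Q* = 37.7830.
Gap = |34.4805 − 37.7830| = 3.3025.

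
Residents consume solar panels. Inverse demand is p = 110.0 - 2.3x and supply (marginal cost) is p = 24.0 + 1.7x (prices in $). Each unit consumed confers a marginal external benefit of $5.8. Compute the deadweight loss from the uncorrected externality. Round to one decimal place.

Market equilibrium (private): 24.0 + 1.7x = 110.0 - 2.3x → x_m = 21.5000.
Social marginal benefit = demand + MEB = 115.8 - 2.3x.
Set SMB = MC: 115.8 - 2.3x = 24.0 + 1.7x → x* = 22.9500.
The loss is the area between SMB and MC from x* to x_m; with linear curves that's a triangle of height MEB(x_m).
DWL = ½ × 1.4500 × 5.8000 = 4.2050.

DWL = $4.2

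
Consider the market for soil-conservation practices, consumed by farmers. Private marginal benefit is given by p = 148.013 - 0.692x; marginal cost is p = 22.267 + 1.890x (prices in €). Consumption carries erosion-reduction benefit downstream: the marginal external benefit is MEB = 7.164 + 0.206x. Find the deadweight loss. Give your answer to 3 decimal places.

Market equilibrium (private): 22.267 + 1.890x = 148.013 - 0.692x → x_m = 48.7010.
Social marginal benefit = demand + MEB = 155.177 - 0.486x.
Set SMB = MC: 155.177 - 0.486x = 22.267 + 1.890x → x* = 55.9386.
Height of the DWL triangle at x_m is SMB(x_m) − MC(x_m) = MEB(x_m) = 17.1964.
DWL = ½ × 7.2376 × 17.1964 = 62.2303.

DWL = €62.230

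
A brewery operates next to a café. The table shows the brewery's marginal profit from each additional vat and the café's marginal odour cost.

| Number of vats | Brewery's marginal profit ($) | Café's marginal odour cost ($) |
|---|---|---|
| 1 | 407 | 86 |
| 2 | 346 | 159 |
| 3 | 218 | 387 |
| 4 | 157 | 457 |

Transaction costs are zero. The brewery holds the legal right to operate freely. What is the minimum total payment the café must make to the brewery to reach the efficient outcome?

$375

Left alone the brewery would choose level 4 (marginal profit stays positive).
Efficient level: k* = 2 (marginal profit ≥ marginal odour cost through 2).
The café must at least cover the brewery's forgone profit from cutting 4→2: 218 + 157 = 375.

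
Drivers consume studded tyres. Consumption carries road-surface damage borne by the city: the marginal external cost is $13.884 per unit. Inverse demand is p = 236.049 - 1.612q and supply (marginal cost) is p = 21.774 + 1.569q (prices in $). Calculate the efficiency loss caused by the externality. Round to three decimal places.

DWL = $30.300

Market equilibrium (private): 21.774 + 1.569q = 236.049 - 1.612q → q_m = 67.3609.
Social marginal benefit = demand − MEC = 222.165 - 1.612q.
Set SMB = MC: 222.165 - 1.612q = 21.774 + 1.569q → q* = 62.9962.
The loss is the area between SMB and MC from q* to q_m; with linear curves that's a triangle of height MEC(q_m).
DWL = ½ × 4.3647 × 13.8840 = 30.2997.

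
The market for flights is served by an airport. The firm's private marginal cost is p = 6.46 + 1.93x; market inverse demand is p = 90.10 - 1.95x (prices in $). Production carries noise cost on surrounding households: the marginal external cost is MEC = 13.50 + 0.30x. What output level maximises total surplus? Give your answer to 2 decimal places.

x* = 16.78

Social marginal cost = private MC + MEC = 19.96 + 2.23x.
Set SMC = demand: 19.96 + 2.23x = 90.10 - 1.95x → x* = 16.7799.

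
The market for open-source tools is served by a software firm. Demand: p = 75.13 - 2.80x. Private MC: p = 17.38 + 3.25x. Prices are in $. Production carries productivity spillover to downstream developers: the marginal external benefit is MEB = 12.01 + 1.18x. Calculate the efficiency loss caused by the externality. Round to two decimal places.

DWL = $55.61

Market equilibrium (private): 17.38 + 3.25x = 75.13 - 2.80x → x_m = 9.5455.
Social marginal cost = private MC − MEB = 5.37 + 2.07x.
Set SMC = demand: 5.37 + 2.07x = 75.13 - 2.80x → x* = 14.3244.
Height of the DWL triangle at x_m is demand(x_m) − SMC(x_m) = MEB(x_m) = 23.2736.
DWL = ½ × 4.7789 × 23.2736 = 55.6111.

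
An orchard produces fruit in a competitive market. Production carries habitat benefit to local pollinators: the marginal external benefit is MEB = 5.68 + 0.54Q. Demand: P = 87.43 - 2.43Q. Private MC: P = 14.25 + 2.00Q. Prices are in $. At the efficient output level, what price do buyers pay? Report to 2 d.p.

P = $38.17

Social marginal cost = private MC − MEB = 8.57 + 1.46Q.
Set SMC = demand: 8.57 + 1.46Q = 87.43 - 2.43Q → Q* = 20.2725.
Consumer price on the demand curve at Q*: 87.43 − 2.43×20.2725 = 38.1678.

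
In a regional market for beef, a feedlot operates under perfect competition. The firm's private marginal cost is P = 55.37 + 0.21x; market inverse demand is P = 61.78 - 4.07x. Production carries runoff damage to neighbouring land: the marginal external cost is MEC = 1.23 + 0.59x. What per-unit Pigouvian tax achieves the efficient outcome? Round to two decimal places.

Social marginal cost = private MC + MEC = 56.60 + 0.80x.
Set SMC = demand: 56.60 + 0.80x = 61.78 - 4.07x → x* = 1.0637.
The Pigouvian tax equals MEC at x*: 1.23 + 0.59×1.0637 = 1.8576.

tax = 1.86 per unit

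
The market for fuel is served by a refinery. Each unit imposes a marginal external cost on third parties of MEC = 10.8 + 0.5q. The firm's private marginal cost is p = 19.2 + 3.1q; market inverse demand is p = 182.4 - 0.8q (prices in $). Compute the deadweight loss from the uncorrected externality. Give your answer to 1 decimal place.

Market equilibrium (private): 19.2 + 3.1q = 182.4 - 0.8q → q_m = 41.8462.
Social marginal cost = private MC + MEC = 30.0 + 3.6q.
Set SMC = demand: 30.0 + 3.6q = 182.4 - 0.8q → q* = 34.6364.
The loss is the area between SMC and demand from q* to q_m; with linear curves that's a triangle of height MEC(q_m).
DWL = ½ × 7.2098 × 31.7231 = 114.3586.

DWL = $114.4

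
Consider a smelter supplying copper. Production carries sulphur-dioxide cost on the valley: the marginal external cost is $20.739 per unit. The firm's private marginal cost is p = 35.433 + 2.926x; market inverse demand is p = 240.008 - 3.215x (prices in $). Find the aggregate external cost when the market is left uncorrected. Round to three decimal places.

$690.878

Market equilibrium (private): 35.433 + 2.926x = 240.008 - 3.215x → x_m = 33.3130.
Total external cost = MEC × x_m = 20.739 × 33.3130 = 690.8783.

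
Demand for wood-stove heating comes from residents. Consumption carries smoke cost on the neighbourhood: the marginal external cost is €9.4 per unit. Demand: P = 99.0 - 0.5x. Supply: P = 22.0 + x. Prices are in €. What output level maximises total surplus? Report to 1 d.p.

Social marginal benefit = demand − MEC = 89.6 - 0.5x.
Set SMB = MC: 89.6 - 0.5x = 22.0 + x → x* = 45.0667.

x* = 45.1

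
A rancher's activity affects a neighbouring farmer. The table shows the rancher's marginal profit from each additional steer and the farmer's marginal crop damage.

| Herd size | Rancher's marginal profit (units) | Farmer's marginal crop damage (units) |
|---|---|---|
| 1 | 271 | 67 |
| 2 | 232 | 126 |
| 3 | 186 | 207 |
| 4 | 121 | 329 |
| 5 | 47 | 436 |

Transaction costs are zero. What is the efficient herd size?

Bargaining reaches the level where marginal profit last exceeds marginal crop damage.
That holds through level 2 (232 ≥ 126) but not at 3 (186 < 207).

2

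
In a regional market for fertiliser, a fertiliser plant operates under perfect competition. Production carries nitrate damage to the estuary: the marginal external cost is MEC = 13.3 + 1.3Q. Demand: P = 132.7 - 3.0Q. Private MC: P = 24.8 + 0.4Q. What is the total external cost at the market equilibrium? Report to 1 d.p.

1076.7

Market equilibrium (private): 24.8 + 0.4Q = 132.7 - 3.0Q → Q_m = 31.7353.
Total external cost = ∫₀^{Q_m} (13.3 + 1.3Q) dQ = 13.3×31.7353 + ½×1.3×31.7353² = 1076.7135.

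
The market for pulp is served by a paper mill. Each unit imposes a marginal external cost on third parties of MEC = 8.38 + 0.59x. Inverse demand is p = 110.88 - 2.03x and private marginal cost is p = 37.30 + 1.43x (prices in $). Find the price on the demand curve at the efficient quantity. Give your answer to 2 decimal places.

P = $78.20

Social marginal cost = private MC + MEC = 45.68 + 2.02x.
Set SMC = demand: 45.68 + 2.02x = 110.88 - 2.03x → x* = 16.0988.
Consumer price on the demand curve at x*: 110.88 − 2.03×16.0988 = 78.1994.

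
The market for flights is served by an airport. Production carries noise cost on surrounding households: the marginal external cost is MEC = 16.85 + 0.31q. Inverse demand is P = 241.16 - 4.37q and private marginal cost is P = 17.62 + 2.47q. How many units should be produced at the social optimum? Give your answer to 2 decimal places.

Social marginal cost = private MC + MEC = 34.47 + 2.78q.
Set SMC = demand: 34.47 + 2.78q = 241.16 - 4.37q → q* = 28.9077.

q* = 28.91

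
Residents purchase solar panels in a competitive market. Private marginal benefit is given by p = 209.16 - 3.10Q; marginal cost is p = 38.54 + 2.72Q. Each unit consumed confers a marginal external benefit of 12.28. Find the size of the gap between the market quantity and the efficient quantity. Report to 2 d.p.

2.11 units

Market equilibrium (private): 38.54 + 2.72Q = 209.16 - 3.10Q → Q_m = 29.3162.
Social marginal benefit = demand + MEB = 221.44 - 3.10Q.
Set SMB = MC: 221.44 - 3.10Q = 38.54 + 2.72Q → Q* = 31.4261.
Gap = |29.3162 − 31.4261| = 2.1099.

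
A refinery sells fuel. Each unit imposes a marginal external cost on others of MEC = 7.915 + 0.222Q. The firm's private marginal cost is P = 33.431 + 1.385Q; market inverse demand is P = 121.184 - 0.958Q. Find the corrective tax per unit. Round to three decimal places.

Social marginal cost = private MC + MEC = 41.346 + 1.607Q.
Set SMC = demand: 41.346 + 1.607Q = 121.184 - 0.958Q → Q* = 31.1259.
The Pigouvian tax equals MEC at Q*: 7.915 + 0.222×31.1259 = 14.8249.

tax = 14.825 per unit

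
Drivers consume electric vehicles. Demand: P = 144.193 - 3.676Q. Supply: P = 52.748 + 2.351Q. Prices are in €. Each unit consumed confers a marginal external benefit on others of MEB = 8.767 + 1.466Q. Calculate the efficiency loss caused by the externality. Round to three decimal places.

Market equilibrium (private): 52.748 + 2.351Q = 144.193 - 3.676Q → Q_m = 15.1726.
Social marginal benefit = demand + MEB = 152.960 - 2.210Q.
Set SMB = MC: 152.960 - 2.210Q = 52.748 + 2.351Q → Q* = 21.9715.
Height of the DWL triangle at Q_m is SMB(Q_m) − MC(Q_m) = MEB(Q_m) = 31.0100.
DWL = ½ × 6.7989 × 31.0100 = 105.4169.

DWL = €105.417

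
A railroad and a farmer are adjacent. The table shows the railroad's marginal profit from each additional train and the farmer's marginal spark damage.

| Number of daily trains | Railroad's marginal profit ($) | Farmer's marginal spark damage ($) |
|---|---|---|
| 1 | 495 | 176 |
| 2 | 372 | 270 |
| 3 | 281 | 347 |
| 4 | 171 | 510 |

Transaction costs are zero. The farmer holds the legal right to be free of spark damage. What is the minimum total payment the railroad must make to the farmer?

Efficient level: marginal profit ≥ marginal spark damage through level 2, so k* = 2.
With the farmer holding the right, the railroad must at least compensate total damage at k*: 176 + 270 = 446.

$446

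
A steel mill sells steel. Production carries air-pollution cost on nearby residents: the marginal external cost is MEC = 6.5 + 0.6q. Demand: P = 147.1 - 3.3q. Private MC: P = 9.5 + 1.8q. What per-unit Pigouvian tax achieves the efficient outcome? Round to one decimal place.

Social marginal cost = private MC + MEC = 16.0 + 2.4q.
Set SMC = demand: 16.0 + 2.4q = 147.1 - 3.3q → q* = 23.0000.
The Pigouvian tax equals MEC at q*: 6.5 + 0.6×23.0000 = 20.3000.

tax = 20.3 per unit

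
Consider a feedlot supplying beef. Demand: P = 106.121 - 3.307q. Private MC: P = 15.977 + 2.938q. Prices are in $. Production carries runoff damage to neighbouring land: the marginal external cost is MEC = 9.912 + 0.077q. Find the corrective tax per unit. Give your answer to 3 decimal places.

Social marginal cost = private MC + MEC = 25.889 + 3.015q.
Set SMC = demand: 25.889 + 3.015q = 106.121 - 3.307q → q* = 12.6909.
The Pigouvian tax equals MEC at q*: 9.912 + 0.077×12.6909 = 10.8892.

tax = $10.889 per unit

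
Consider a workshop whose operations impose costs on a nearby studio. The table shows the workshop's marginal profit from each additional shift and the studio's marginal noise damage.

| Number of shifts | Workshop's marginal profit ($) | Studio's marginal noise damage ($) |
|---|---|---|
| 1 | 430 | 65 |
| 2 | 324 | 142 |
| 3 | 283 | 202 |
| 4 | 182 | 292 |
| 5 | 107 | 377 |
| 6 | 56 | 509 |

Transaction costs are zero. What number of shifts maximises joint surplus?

3

Bargaining reaches the level where marginal profit last exceeds marginal noise damage.
That holds through level 3 (283 ≥ 202) but not at 4 (182 < 292).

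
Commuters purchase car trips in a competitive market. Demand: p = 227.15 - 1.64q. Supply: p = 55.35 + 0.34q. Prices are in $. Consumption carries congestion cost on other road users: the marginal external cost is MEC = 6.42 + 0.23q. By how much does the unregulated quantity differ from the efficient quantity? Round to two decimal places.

11.94 units

Market equilibrium (private): 55.35 + 0.34q = 227.15 - 1.64q → q_m = 86.7677.
Social marginal benefit = demand − MEC = 220.73 - 1.87q.
Set SMB = MC: 220.73 - 1.87q = 55.35 + 0.34q → q* = 74.8326.
Gap = |86.7677 − 74.8326| = 11.9351.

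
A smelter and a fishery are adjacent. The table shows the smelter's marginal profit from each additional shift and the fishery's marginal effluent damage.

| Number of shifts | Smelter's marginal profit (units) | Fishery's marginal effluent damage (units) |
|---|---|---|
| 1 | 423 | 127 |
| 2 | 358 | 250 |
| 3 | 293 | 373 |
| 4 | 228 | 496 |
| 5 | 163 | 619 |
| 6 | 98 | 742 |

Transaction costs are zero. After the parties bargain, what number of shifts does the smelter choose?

Bargaining reaches the level where marginal profit last exceeds marginal effluent damage.
That holds through level 2 (358 ≥ 250) but not at 3 (293 < 373).

2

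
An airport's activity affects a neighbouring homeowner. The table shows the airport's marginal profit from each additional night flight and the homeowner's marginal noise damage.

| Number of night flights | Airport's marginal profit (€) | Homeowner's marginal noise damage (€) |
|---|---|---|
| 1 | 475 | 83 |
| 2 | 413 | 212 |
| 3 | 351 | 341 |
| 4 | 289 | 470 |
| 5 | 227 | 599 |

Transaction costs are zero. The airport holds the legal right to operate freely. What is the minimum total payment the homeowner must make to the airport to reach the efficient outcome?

Left alone the airport would choose level 5 (marginal profit stays positive).
Efficient level: k* = 3 (marginal profit ≥ marginal noise damage through 3).
The homeowner must at least cover the airport's forgone profit from cutting 5→3: 289 + 227 = 516.

€516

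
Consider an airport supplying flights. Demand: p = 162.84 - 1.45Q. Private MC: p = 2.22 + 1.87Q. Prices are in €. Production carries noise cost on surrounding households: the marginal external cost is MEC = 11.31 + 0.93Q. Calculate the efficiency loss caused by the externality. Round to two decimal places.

DWL = €372.94

Market equilibrium (private): 2.22 + 1.87Q = 162.84 - 1.45Q → Q_m = 48.3795.
Social marginal cost = private MC + MEC = 13.53 + 2.80Q.
Set SMC = demand: 13.53 + 2.80Q = 162.84 - 1.45Q → Q* = 35.1318.
The loss is the area between SMC and demand from Q* to Q_m; with linear curves that's a triangle of height MEC(Q_m).
DWL = ½ × 13.2477 × 56.3030 = 372.9426.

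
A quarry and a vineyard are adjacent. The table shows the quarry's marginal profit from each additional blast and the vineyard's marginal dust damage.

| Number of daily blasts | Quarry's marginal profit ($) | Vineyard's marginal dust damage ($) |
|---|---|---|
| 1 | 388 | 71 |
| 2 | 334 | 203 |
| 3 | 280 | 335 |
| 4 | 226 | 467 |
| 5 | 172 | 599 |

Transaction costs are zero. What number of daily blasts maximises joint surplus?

Bargaining reaches the level where marginal profit last exceeds marginal dust damage.
That holds through level 2 (334 ≥ 203) but not at 3 (280 < 335).

2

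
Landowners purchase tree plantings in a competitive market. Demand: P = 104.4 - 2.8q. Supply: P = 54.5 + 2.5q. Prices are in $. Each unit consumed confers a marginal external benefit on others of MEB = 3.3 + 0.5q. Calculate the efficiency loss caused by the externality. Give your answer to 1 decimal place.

DWL = $6.7

Market equilibrium (private): 54.5 + 2.5q = 104.4 - 2.8q → q_m = 9.4151.
Social marginal benefit = demand + MEB = 107.7 - 2.3q.
Set SMB = MC: 107.7 - 2.3q = 54.5 + 2.5q → q* = 11.0833.
The welfare-loss triangle has base |q_m − q*| and height MEB(q_m) (the vertical gap between SMB and MC is zero at q* and MEB at q_m).
DWL = ½ × 1.6682 × 8.0075 = 6.6791.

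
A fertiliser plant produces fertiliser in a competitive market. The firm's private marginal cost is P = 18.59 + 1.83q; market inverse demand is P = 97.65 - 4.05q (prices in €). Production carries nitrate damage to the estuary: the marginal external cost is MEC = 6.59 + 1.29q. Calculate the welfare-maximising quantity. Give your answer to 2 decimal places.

Social marginal cost = private MC + MEC = 25.18 + 3.12q.
Set SMC = demand: 25.18 + 3.12q = 97.65 - 4.05q → q* = 10.1074.

q* = 10.11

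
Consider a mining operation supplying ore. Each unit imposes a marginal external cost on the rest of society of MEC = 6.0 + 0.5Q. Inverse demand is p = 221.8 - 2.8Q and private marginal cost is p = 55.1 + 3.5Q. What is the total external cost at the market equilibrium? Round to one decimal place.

333.8

Market equilibrium (private): 55.1 + 3.5Q = 221.8 - 2.8Q → Q_m = 26.4603.
Total external cost = ∫₀^{Q_m} (6.0 + 0.5Q) dQ = 6.0×26.4603 + ½×0.5×26.4603² = 333.7987.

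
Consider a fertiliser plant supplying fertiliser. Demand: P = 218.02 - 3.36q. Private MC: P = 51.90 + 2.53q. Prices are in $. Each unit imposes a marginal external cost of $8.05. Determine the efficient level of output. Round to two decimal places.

q* = 26.84

Social marginal cost = private MC + MEC = 59.95 + 2.53q.
Set SMC = demand: 59.95 + 2.53q = 218.02 - 3.36q → q* = 26.8370.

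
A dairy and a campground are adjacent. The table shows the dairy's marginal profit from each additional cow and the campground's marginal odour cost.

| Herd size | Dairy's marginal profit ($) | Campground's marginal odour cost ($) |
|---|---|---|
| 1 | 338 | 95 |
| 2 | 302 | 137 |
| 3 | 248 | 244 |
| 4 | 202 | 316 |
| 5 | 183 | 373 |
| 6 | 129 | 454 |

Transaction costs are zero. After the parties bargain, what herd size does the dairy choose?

Bargaining reaches the level where marginal profit last exceeds marginal odour cost.
That holds through level 3 (248 ≥ 244) but not at 4 (202 < 316).

3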